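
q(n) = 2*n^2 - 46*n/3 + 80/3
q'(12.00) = 32.67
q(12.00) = 130.67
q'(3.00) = -3.33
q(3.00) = -1.33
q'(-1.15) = -19.93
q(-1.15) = 46.94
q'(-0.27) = -16.41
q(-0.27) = 30.95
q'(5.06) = 4.91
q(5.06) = 0.29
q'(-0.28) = -16.45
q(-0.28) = 31.12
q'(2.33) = -6.01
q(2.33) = 1.80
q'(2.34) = -5.97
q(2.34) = 1.74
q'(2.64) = -4.77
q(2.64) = 0.13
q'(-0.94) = -19.09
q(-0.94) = 42.85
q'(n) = 4*n - 46/3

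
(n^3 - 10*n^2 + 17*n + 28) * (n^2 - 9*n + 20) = n^5 - 19*n^4 + 127*n^3 - 325*n^2 + 88*n + 560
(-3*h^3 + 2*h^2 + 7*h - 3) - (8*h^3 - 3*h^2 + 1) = -11*h^3 + 5*h^2 + 7*h - 4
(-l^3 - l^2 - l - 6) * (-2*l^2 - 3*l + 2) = 2*l^5 + 5*l^4 + 3*l^3 + 13*l^2 + 16*l - 12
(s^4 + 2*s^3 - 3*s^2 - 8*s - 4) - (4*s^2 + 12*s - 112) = s^4 + 2*s^3 - 7*s^2 - 20*s + 108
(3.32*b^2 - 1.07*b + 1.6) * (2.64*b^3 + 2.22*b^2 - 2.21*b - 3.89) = 8.7648*b^5 + 4.5456*b^4 - 5.4886*b^3 - 6.9981*b^2 + 0.6263*b - 6.224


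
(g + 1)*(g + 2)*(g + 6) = g^3 + 9*g^2 + 20*g + 12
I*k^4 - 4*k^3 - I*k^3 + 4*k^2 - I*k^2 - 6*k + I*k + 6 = (k - I)*(k + 2*I)*(k + 3*I)*(I*k - I)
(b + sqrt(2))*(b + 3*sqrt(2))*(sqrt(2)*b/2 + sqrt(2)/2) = sqrt(2)*b^3/2 + sqrt(2)*b^2/2 + 4*b^2 + 4*b + 3*sqrt(2)*b + 3*sqrt(2)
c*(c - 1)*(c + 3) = c^3 + 2*c^2 - 3*c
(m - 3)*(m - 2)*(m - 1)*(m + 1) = m^4 - 5*m^3 + 5*m^2 + 5*m - 6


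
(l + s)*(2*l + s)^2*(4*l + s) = 16*l^4 + 36*l^3*s + 28*l^2*s^2 + 9*l*s^3 + s^4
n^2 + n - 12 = (n - 3)*(n + 4)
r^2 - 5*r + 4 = (r - 4)*(r - 1)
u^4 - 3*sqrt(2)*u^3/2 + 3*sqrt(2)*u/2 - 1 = (u - 1)*(u + 1)*(u - sqrt(2))*(u - sqrt(2)/2)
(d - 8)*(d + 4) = d^2 - 4*d - 32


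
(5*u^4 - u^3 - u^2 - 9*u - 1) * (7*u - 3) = 35*u^5 - 22*u^4 - 4*u^3 - 60*u^2 + 20*u + 3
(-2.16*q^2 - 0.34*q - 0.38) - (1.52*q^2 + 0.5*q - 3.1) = -3.68*q^2 - 0.84*q + 2.72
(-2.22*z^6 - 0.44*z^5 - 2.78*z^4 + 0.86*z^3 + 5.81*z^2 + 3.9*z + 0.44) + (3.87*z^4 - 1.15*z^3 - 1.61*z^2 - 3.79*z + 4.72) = -2.22*z^6 - 0.44*z^5 + 1.09*z^4 - 0.29*z^3 + 4.2*z^2 + 0.11*z + 5.16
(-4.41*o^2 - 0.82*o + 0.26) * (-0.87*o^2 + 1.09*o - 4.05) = 3.8367*o^4 - 4.0935*o^3 + 16.7405*o^2 + 3.6044*o - 1.053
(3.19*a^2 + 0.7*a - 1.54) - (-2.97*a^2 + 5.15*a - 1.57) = 6.16*a^2 - 4.45*a + 0.03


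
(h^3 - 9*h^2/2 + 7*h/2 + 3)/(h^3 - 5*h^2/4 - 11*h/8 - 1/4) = 4*(h - 3)/(4*h + 1)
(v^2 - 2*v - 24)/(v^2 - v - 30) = (v + 4)/(v + 5)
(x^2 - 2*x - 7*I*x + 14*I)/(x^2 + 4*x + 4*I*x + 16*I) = (x^2 - x*(2 + 7*I) + 14*I)/(x^2 + 4*x*(1 + I) + 16*I)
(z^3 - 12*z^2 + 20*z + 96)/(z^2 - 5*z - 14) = (z^2 - 14*z + 48)/(z - 7)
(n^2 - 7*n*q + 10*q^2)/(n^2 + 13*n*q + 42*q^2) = (n^2 - 7*n*q + 10*q^2)/(n^2 + 13*n*q + 42*q^2)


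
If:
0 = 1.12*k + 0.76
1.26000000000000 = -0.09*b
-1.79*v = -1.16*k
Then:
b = -14.00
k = -0.68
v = -0.44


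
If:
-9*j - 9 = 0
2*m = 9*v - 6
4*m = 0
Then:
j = -1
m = 0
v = 2/3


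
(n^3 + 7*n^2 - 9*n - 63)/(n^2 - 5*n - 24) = (n^2 + 4*n - 21)/(n - 8)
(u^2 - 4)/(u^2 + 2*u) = (u - 2)/u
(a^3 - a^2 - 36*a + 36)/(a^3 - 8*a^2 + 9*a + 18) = (a^2 + 5*a - 6)/(a^2 - 2*a - 3)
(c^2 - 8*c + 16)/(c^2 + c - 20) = (c - 4)/(c + 5)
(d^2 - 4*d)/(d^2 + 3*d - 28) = d/(d + 7)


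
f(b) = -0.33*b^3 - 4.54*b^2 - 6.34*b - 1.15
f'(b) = -0.99*b^2 - 9.08*b - 6.34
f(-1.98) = -3.83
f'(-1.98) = 7.76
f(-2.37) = -7.23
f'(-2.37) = 9.62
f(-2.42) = -7.72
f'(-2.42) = 9.84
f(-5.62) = -50.34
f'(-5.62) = 13.42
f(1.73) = -27.41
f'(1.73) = -25.01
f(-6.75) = -63.72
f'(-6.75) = 9.84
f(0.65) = -7.28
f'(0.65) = -12.66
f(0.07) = -1.62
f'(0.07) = -6.98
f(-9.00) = -71.26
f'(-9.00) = -4.81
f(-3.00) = -14.08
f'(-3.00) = 11.99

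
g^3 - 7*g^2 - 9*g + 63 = (g - 7)*(g - 3)*(g + 3)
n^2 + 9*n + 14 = (n + 2)*(n + 7)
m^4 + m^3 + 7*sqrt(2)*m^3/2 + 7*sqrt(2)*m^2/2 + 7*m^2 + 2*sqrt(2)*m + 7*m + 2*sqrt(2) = (m + 1)*(m + sqrt(2)/2)*(m + sqrt(2))*(m + 2*sqrt(2))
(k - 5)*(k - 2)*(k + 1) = k^3 - 6*k^2 + 3*k + 10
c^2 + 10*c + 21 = (c + 3)*(c + 7)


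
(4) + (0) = 4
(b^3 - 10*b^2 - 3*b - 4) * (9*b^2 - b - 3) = 9*b^5 - 91*b^4 - 20*b^3 - 3*b^2 + 13*b + 12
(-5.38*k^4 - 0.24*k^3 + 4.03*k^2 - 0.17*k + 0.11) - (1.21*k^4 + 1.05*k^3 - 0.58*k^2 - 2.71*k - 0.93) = -6.59*k^4 - 1.29*k^3 + 4.61*k^2 + 2.54*k + 1.04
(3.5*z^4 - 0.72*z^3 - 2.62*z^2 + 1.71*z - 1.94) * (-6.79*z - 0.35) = -23.765*z^5 + 3.6638*z^4 + 18.0418*z^3 - 10.6939*z^2 + 12.5741*z + 0.679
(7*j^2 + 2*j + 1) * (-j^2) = -7*j^4 - 2*j^3 - j^2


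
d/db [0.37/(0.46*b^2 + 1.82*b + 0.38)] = (-0.3404*b - 0.6734)/(0.46*b^2 + 1.82*b + 0.38)^2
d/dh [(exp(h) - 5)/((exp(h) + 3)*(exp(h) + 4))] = (-exp(2*h) + 10*exp(h) + 47)*exp(h)/(exp(4*h) + 14*exp(3*h) + 73*exp(2*h) + 168*exp(h) + 144)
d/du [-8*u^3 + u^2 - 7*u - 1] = -24*u^2 + 2*u - 7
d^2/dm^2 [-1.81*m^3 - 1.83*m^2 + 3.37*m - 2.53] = -10.86*m - 3.66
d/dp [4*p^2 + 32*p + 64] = 8*p + 32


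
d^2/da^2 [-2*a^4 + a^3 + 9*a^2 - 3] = -24*a^2 + 6*a + 18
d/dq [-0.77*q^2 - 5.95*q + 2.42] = -1.54*q - 5.95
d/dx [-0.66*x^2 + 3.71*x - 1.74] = 3.71 - 1.32*x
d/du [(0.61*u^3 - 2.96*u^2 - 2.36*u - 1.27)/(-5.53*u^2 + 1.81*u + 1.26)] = (-3.3733*u^4 + 2.2082*u^3 - 16.1026*u^2 - 21.5054*u - 0.6749)/(30.5809*u^4 - 20.0186*u^3 - 10.6595*u^2 + 4.5612*u + 1.5876)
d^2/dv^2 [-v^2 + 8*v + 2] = -2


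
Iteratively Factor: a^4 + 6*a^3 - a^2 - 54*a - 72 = (a - 3)*(a^3 + 9*a^2 + 26*a + 24) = (a - 3)*(a + 2)*(a^2 + 7*a + 12) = (a - 3)*(a + 2)*(a + 3)*(a + 4)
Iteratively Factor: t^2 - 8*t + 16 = (t - 4)*(t - 4)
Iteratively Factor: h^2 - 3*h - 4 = (h + 1)*(h - 4)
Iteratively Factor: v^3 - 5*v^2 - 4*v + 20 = (v + 2)*(v^2 - 7*v + 10) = (v - 2)*(v + 2)*(v - 5)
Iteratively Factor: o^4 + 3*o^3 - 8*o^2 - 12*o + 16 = (o - 2)*(o^3 + 5*o^2 + 2*o - 8) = (o - 2)*(o + 4)*(o^2 + o - 2) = (o - 2)*(o - 1)*(o + 4)*(o + 2)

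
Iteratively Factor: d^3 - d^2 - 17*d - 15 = (d + 1)*(d^2 - 2*d - 15) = (d + 1)*(d + 3)*(d - 5)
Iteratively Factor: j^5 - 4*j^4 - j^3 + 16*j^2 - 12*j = (j - 3)*(j^4 - j^3 - 4*j^2 + 4*j) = (j - 3)*(j - 2)*(j^3 + j^2 - 2*j) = (j - 3)*(j - 2)*(j + 2)*(j^2 - j) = j*(j - 3)*(j - 2)*(j + 2)*(j - 1)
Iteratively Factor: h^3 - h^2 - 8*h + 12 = (h - 2)*(h^2 + h - 6) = (h - 2)*(h + 3)*(h - 2)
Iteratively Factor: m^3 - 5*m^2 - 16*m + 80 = (m + 4)*(m^2 - 9*m + 20) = (m - 5)*(m + 4)*(m - 4)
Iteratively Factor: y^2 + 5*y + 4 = (y + 4)*(y + 1)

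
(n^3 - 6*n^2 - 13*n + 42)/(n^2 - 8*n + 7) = (n^2 + n - 6)/(n - 1)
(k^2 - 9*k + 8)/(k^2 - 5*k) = (k^2 - 9*k + 8)/(k*(k - 5))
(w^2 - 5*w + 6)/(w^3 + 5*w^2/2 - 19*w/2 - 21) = 2*(w - 2)/(2*w^2 + 11*w + 14)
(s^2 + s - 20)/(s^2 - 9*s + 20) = (s + 5)/(s - 5)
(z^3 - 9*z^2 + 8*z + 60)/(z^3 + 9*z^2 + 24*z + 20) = (z^2 - 11*z + 30)/(z^2 + 7*z + 10)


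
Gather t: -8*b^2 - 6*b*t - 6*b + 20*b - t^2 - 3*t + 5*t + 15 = -8*b^2 + 14*b - t^2 + t*(2 - 6*b) + 15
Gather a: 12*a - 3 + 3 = 12*a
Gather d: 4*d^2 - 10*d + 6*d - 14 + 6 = 4*d^2 - 4*d - 8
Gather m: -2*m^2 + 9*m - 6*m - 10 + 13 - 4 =-2*m^2 + 3*m - 1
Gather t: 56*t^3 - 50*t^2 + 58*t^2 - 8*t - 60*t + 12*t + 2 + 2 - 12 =56*t^3 + 8*t^2 - 56*t - 8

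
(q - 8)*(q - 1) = q^2 - 9*q + 8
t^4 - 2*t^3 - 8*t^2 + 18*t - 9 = (t - 3)*(t - 1)^2*(t + 3)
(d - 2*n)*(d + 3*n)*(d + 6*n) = d^3 + 7*d^2*n - 36*n^3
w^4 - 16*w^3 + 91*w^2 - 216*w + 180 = (w - 6)*(w - 5)*(w - 3)*(w - 2)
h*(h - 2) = h^2 - 2*h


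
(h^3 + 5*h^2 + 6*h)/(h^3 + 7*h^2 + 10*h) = (h + 3)/(h + 5)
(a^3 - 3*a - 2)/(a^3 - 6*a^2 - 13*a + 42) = (a^2 + 2*a + 1)/(a^2 - 4*a - 21)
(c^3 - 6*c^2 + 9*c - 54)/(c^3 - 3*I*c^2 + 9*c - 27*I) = (c - 6)/(c - 3*I)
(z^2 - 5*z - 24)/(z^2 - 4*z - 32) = (z + 3)/(z + 4)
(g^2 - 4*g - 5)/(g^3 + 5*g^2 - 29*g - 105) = (g + 1)/(g^2 + 10*g + 21)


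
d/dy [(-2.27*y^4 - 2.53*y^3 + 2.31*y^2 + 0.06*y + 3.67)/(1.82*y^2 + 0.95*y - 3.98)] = (-8.2628*y^5 - 11.0741*y^4 + 31.3314*y^3 + 32.2935*y^2 - 31.7464*y - 3.7253)/(3.3124*y^4 + 3.458*y^3 - 13.5847*y^2 - 7.562*y + 15.8404)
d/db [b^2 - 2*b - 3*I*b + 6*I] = 2*b - 2 - 3*I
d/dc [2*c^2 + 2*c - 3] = 4*c + 2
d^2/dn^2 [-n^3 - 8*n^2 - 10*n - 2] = -6*n - 16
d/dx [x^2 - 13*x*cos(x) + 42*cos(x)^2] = 13*x*sin(x) + 2*x - 42*sin(2*x) - 13*cos(x)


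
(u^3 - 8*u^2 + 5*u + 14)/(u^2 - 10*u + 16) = (u^2 - 6*u - 7)/(u - 8)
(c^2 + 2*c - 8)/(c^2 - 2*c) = (c + 4)/c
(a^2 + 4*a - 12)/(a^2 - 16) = (a^2 + 4*a - 12)/(a^2 - 16)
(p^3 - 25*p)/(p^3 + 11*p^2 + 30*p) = (p - 5)/(p + 6)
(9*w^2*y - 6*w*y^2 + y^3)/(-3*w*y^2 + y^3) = (-3*w + y)/y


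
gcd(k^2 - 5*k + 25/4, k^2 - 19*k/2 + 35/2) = k - 5/2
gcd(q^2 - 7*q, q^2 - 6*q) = q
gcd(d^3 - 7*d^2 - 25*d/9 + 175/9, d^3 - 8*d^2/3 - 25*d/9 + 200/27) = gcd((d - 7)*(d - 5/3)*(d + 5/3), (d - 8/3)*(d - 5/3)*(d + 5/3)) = d^2 - 25/9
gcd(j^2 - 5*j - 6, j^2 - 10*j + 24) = j - 6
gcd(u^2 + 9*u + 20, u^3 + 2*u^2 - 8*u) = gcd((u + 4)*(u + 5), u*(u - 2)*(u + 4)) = u + 4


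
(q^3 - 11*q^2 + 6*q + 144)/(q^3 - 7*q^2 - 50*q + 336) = (q + 3)/(q + 7)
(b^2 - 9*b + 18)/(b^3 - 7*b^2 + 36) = 1/(b + 2)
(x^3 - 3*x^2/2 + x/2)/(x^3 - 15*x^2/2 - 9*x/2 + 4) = x*(x - 1)/(x^2 - 7*x - 8)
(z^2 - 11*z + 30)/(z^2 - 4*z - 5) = (z - 6)/(z + 1)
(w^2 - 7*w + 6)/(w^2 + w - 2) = (w - 6)/(w + 2)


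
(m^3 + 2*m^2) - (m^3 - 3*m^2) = 5*m^2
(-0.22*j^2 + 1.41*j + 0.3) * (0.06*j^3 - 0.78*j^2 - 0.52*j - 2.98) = -0.0132*j^5 + 0.2562*j^4 - 0.9674*j^3 - 0.3116*j^2 - 4.3578*j - 0.894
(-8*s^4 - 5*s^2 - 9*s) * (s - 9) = -8*s^5 + 72*s^4 - 5*s^3 + 36*s^2 + 81*s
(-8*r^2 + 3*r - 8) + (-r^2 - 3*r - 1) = -9*r^2 - 9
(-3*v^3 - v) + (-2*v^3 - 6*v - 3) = -5*v^3 - 7*v - 3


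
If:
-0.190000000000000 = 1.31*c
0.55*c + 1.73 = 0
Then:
No Solution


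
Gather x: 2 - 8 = -6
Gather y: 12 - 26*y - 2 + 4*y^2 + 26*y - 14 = 4*y^2 - 4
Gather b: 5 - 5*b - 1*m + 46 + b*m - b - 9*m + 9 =b*(m - 6) - 10*m + 60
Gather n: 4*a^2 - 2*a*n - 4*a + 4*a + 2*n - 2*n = 4*a^2 - 2*a*n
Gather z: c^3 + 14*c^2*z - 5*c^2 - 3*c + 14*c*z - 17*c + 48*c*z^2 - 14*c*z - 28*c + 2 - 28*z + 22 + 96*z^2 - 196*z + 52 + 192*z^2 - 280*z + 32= c^3 - 5*c^2 - 48*c + z^2*(48*c + 288) + z*(14*c^2 - 504) + 108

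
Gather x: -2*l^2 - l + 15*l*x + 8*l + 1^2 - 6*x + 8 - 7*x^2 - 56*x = -2*l^2 + 7*l - 7*x^2 + x*(15*l - 62) + 9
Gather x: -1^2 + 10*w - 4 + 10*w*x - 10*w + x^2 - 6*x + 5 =x^2 + x*(10*w - 6)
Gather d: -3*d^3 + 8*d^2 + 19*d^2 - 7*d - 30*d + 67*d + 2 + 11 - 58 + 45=-3*d^3 + 27*d^2 + 30*d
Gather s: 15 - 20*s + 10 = 25 - 20*s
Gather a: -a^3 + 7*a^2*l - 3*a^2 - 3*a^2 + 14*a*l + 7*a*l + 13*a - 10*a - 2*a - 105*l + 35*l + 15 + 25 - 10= -a^3 + a^2*(7*l - 6) + a*(21*l + 1) - 70*l + 30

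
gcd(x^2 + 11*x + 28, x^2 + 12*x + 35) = x + 7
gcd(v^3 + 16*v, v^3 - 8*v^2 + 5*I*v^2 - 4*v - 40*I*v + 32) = v + 4*I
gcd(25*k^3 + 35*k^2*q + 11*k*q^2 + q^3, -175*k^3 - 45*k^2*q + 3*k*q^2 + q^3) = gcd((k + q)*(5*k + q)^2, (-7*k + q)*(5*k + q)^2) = 25*k^2 + 10*k*q + q^2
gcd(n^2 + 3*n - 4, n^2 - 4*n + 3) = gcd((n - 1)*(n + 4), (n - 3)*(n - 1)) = n - 1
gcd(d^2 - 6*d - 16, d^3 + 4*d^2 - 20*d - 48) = d + 2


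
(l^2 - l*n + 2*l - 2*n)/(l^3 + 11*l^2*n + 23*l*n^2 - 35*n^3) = (l + 2)/(l^2 + 12*l*n + 35*n^2)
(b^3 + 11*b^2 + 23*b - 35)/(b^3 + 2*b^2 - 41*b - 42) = (b^2 + 4*b - 5)/(b^2 - 5*b - 6)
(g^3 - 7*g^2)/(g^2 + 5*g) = g*(g - 7)/(g + 5)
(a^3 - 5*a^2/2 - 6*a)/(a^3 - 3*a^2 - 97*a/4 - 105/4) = 2*a*(a - 4)/(2*a^2 - 9*a - 35)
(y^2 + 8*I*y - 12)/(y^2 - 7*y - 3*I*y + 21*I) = (y^2 + 8*I*y - 12)/(y^2 - 7*y - 3*I*y + 21*I)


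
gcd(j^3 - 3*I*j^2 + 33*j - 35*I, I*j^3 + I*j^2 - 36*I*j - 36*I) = 1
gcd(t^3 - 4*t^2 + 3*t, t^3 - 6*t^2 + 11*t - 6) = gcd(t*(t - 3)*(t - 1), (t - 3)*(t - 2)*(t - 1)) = t^2 - 4*t + 3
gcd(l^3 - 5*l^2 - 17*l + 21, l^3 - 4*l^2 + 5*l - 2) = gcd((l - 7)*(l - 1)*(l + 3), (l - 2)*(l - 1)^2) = l - 1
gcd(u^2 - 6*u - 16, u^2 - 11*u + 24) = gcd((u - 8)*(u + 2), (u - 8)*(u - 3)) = u - 8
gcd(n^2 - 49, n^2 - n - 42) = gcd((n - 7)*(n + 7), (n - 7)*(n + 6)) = n - 7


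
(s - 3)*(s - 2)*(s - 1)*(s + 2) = s^4 - 4*s^3 - s^2 + 16*s - 12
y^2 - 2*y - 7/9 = (y - 7/3)*(y + 1/3)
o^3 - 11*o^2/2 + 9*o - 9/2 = (o - 3)*(o - 3/2)*(o - 1)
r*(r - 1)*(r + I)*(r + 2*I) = r^4 - r^3 + 3*I*r^3 - 2*r^2 - 3*I*r^2 + 2*r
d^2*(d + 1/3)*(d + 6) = d^4 + 19*d^3/3 + 2*d^2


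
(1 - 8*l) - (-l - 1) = 2 - 7*l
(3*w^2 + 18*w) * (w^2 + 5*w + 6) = 3*w^4 + 33*w^3 + 108*w^2 + 108*w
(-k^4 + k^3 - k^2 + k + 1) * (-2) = 2*k^4 - 2*k^3 + 2*k^2 - 2*k - 2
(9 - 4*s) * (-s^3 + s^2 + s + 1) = 4*s^4 - 13*s^3 + 5*s^2 + 5*s + 9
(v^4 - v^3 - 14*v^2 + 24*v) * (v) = v^5 - v^4 - 14*v^3 + 24*v^2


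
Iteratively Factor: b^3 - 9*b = (b + 3)*(b^2 - 3*b) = b*(b + 3)*(b - 3)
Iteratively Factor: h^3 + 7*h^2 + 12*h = (h)*(h^2 + 7*h + 12) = h*(h + 4)*(h + 3)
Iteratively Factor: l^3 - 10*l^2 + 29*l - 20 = (l - 1)*(l^2 - 9*l + 20) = (l - 5)*(l - 1)*(l - 4)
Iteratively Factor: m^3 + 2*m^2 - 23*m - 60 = (m + 4)*(m^2 - 2*m - 15) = (m + 3)*(m + 4)*(m - 5)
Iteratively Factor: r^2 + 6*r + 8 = (r + 2)*(r + 4)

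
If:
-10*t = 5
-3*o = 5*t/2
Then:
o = 5/12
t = -1/2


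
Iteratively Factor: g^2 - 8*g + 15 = (g - 3)*(g - 5)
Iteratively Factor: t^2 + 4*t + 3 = (t + 1)*(t + 3)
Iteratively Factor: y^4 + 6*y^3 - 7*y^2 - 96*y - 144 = (y + 3)*(y^3 + 3*y^2 - 16*y - 48) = (y - 4)*(y + 3)*(y^2 + 7*y + 12) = (y - 4)*(y + 3)^2*(y + 4)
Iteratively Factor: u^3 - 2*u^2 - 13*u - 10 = (u - 5)*(u^2 + 3*u + 2) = (u - 5)*(u + 2)*(u + 1)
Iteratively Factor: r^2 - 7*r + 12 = (r - 3)*(r - 4)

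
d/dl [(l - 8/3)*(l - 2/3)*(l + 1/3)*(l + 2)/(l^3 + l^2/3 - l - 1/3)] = (9*l^4 + 17*l^2 - 40*l + 44)/(9*(l^4 - 2*l^2 + 1))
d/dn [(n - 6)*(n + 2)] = 2*n - 4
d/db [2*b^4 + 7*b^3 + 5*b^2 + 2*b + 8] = 8*b^3 + 21*b^2 + 10*b + 2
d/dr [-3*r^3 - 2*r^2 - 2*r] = -9*r^2 - 4*r - 2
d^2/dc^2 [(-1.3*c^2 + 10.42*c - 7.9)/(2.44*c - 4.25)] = 75.08142/(14.526784*c^3 - 75.9084*c^2 + 132.2175*c - 76.765625)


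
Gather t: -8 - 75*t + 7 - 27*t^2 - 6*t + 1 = -27*t^2 - 81*t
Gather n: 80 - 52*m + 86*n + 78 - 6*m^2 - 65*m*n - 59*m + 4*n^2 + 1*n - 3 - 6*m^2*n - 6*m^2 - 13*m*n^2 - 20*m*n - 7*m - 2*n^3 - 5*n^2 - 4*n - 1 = -12*m^2 - 118*m - 2*n^3 + n^2*(-13*m - 1) + n*(-6*m^2 - 85*m + 83) + 154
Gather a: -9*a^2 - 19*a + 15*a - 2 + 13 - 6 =-9*a^2 - 4*a + 5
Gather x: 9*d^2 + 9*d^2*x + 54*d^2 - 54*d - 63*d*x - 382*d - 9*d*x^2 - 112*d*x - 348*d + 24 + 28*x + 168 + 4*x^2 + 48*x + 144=63*d^2 - 784*d + x^2*(4 - 9*d) + x*(9*d^2 - 175*d + 76) + 336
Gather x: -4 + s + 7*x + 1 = s + 7*x - 3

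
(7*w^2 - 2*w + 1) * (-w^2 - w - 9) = -7*w^4 - 5*w^3 - 62*w^2 + 17*w - 9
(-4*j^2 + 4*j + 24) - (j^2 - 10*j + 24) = -5*j^2 + 14*j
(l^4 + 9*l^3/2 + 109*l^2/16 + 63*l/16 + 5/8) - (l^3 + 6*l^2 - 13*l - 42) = l^4 + 7*l^3/2 + 13*l^2/16 + 271*l/16 + 341/8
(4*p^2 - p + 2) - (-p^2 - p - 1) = 5*p^2 + 3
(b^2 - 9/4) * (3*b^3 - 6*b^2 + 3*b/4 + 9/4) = 3*b^5 - 6*b^4 - 6*b^3 + 63*b^2/4 - 27*b/16 - 81/16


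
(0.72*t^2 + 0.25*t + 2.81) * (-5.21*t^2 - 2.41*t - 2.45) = -3.7512*t^4 - 3.0377*t^3 - 17.0066*t^2 - 7.3846*t - 6.8845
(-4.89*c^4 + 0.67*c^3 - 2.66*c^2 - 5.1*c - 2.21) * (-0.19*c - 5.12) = 0.9291*c^5 + 24.9095*c^4 - 2.925*c^3 + 14.5882*c^2 + 26.5319*c + 11.3152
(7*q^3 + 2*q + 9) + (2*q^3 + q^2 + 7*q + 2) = 9*q^3 + q^2 + 9*q + 11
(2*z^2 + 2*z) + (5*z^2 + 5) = 7*z^2 + 2*z + 5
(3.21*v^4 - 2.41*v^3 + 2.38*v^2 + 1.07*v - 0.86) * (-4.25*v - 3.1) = -13.6425*v^5 + 0.291499999999999*v^4 - 2.644*v^3 - 11.9255*v^2 + 0.338*v + 2.666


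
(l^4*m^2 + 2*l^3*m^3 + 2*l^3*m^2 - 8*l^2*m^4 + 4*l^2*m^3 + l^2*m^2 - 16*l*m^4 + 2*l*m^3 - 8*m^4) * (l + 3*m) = l^5*m^2 + 5*l^4*m^3 + 2*l^4*m^2 - 2*l^3*m^4 + 10*l^3*m^3 + l^3*m^2 - 24*l^2*m^5 - 4*l^2*m^4 + 5*l^2*m^3 - 48*l*m^5 - 2*l*m^4 - 24*m^5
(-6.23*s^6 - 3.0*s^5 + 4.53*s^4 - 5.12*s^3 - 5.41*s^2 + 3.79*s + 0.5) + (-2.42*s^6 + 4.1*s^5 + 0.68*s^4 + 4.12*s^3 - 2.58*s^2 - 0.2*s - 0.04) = -8.65*s^6 + 1.1*s^5 + 5.21*s^4 - 1.0*s^3 - 7.99*s^2 + 3.59*s + 0.46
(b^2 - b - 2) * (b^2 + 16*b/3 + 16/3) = b^4 + 13*b^3/3 - 2*b^2 - 16*b - 32/3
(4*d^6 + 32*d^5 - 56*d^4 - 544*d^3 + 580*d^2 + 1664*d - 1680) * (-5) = -20*d^6 - 160*d^5 + 280*d^4 + 2720*d^3 - 2900*d^2 - 8320*d + 8400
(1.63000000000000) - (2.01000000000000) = -0.380000000000000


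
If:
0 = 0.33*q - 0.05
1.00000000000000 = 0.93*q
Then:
No Solution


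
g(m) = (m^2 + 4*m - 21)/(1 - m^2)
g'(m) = 2*m*(m^2 + 4*m - 21)/(1 - m^2)^2 + (2*m + 4)/(1 - m^2)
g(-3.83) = 1.58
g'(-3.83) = 1.16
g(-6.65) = 0.08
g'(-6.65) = 0.24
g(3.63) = -0.55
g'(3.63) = -0.60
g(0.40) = -22.90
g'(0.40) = -16.10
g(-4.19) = 1.22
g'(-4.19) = 0.88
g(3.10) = -0.12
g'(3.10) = -1.10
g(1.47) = 11.16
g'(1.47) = -34.25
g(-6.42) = 0.14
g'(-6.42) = 0.26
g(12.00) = -1.20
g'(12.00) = 0.00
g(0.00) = -21.00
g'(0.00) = 4.00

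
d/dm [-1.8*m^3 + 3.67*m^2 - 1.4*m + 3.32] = -5.4*m^2 + 7.34*m - 1.4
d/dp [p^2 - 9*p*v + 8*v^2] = 2*p - 9*v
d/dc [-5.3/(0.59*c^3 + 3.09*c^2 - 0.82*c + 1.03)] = (9.381*c^2 + 32.754*c - 4.346)/(0.59*c^3 + 3.09*c^2 - 0.82*c + 1.03)^2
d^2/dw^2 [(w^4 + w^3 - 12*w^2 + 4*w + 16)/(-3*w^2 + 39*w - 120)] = 2*(-w^6 + 39*w^5 - 627*w^4 + 4183*w^3 - 9528*w^2 - 3696*w + 15056)/(3*(w^6 - 39*w^5 + 627*w^4 - 5317*w^3 + 25080*w^2 - 62400*w + 64000))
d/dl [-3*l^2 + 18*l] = 18 - 6*l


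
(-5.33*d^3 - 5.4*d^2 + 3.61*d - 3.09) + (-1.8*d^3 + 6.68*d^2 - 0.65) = -7.13*d^3 + 1.28*d^2 + 3.61*d - 3.74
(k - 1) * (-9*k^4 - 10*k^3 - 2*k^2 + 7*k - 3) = -9*k^5 - k^4 + 8*k^3 + 9*k^2 - 10*k + 3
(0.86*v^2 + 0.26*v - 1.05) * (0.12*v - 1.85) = 0.1032*v^3 - 1.5598*v^2 - 0.607*v + 1.9425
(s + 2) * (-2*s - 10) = -2*s^2 - 14*s - 20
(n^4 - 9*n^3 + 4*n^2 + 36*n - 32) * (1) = n^4 - 9*n^3 + 4*n^2 + 36*n - 32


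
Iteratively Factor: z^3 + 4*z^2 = (z + 4)*(z^2) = z*(z + 4)*(z)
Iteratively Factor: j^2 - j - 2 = (j + 1)*(j - 2)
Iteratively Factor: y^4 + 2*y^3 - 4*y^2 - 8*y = (y + 2)*(y^3 - 4*y) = (y - 2)*(y + 2)*(y^2 + 2*y) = y*(y - 2)*(y + 2)*(y + 2)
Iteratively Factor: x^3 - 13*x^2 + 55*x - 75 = (x - 5)*(x^2 - 8*x + 15) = (x - 5)^2*(x - 3)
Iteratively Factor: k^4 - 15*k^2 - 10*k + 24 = (k + 3)*(k^3 - 3*k^2 - 6*k + 8) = (k - 1)*(k + 3)*(k^2 - 2*k - 8) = (k - 4)*(k - 1)*(k + 3)*(k + 2)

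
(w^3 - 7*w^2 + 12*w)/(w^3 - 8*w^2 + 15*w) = (w - 4)/(w - 5)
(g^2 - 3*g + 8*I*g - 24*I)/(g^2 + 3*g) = (g^2 + g*(-3 + 8*I) - 24*I)/(g*(g + 3))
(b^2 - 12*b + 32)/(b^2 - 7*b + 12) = (b - 8)/(b - 3)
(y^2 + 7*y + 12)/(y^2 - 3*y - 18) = (y + 4)/(y - 6)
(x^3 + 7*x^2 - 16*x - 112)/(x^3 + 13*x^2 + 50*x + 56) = (x - 4)/(x + 2)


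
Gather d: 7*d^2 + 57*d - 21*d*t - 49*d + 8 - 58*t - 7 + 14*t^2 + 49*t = 7*d^2 + d*(8 - 21*t) + 14*t^2 - 9*t + 1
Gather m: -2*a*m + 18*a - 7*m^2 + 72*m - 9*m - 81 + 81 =18*a - 7*m^2 + m*(63 - 2*a)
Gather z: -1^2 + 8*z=8*z - 1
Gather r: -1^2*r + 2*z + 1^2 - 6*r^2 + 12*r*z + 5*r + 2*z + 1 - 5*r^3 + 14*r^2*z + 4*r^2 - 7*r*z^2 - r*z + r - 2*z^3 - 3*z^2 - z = -5*r^3 + r^2*(14*z - 2) + r*(-7*z^2 + 11*z + 5) - 2*z^3 - 3*z^2 + 3*z + 2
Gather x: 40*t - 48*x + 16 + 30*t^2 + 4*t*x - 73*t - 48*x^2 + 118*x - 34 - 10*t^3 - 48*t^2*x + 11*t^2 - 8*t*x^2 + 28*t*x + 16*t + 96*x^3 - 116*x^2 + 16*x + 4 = -10*t^3 + 41*t^2 - 17*t + 96*x^3 + x^2*(-8*t - 164) + x*(-48*t^2 + 32*t + 86) - 14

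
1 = 1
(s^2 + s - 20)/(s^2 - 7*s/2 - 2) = 2*(s + 5)/(2*s + 1)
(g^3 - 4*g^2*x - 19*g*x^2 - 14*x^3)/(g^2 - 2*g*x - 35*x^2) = (g^2 + 3*g*x + 2*x^2)/(g + 5*x)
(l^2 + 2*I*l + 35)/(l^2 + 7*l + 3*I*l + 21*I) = (l^2 + 2*I*l + 35)/(l^2 + l*(7 + 3*I) + 21*I)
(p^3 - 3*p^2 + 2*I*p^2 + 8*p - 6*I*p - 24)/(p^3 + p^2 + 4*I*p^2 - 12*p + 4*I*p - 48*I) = (p - 2*I)/(p + 4)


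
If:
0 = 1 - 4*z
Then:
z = 1/4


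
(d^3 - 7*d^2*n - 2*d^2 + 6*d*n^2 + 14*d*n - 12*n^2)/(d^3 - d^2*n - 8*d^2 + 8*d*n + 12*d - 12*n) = (d - 6*n)/(d - 6)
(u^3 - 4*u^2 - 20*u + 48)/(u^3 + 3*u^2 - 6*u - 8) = (u - 6)/(u + 1)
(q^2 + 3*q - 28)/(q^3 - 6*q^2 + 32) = (q + 7)/(q^2 - 2*q - 8)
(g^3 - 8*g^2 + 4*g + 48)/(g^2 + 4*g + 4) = (g^2 - 10*g + 24)/(g + 2)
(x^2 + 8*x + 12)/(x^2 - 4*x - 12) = (x + 6)/(x - 6)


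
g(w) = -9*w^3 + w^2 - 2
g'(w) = -27*w^2 + 2*w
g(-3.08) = 270.45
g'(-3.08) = -262.29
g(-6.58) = 2605.31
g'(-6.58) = -1182.16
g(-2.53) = 150.15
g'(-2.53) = -177.88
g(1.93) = -62.98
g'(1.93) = -96.71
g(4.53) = -818.12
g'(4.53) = -545.00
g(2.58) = -149.91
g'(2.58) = -174.56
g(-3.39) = 360.12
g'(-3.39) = -317.07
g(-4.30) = 732.05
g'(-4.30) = -507.83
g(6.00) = -1910.00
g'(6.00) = -960.00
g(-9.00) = 6640.00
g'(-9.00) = -2205.00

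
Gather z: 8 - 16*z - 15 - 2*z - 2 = -18*z - 9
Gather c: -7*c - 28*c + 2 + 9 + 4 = 15 - 35*c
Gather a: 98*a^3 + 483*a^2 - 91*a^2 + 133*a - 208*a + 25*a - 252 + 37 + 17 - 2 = 98*a^3 + 392*a^2 - 50*a - 200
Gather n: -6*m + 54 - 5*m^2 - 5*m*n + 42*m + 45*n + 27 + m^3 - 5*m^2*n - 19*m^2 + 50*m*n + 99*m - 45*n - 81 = m^3 - 24*m^2 + 135*m + n*(-5*m^2 + 45*m)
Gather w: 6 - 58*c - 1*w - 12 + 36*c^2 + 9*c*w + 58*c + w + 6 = 36*c^2 + 9*c*w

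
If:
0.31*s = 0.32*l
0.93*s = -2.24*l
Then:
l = 0.00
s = 0.00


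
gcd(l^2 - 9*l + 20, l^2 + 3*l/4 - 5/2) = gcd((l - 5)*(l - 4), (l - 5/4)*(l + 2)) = 1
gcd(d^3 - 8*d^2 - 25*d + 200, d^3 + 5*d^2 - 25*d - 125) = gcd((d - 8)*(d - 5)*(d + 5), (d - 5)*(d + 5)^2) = d^2 - 25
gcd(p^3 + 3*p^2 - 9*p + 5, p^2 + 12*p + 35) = p + 5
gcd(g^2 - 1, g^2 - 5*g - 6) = g + 1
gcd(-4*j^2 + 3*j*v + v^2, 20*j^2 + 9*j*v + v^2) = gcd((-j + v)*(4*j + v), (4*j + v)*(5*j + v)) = 4*j + v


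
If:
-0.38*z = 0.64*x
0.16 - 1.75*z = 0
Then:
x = -0.05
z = 0.09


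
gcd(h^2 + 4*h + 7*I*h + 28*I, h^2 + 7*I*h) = h + 7*I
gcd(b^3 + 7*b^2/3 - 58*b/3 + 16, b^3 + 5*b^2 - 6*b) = b^2 + 5*b - 6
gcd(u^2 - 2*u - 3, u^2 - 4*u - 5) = u + 1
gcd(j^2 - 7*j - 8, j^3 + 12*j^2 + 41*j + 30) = j + 1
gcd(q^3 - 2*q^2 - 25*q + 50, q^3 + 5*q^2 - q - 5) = q + 5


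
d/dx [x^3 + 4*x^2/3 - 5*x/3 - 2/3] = 3*x^2 + 8*x/3 - 5/3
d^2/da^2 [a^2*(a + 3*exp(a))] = 3*a^2*exp(a) + 12*a*exp(a) + 6*a + 6*exp(a)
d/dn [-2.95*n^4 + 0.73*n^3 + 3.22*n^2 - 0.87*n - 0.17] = -11.8*n^3 + 2.19*n^2 + 6.44*n - 0.87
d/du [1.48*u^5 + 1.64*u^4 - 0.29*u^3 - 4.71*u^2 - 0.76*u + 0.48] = 7.4*u^4 + 6.56*u^3 - 0.87*u^2 - 9.42*u - 0.76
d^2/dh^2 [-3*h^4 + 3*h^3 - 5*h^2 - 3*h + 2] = -36*h^2 + 18*h - 10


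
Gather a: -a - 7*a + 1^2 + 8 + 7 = 16 - 8*a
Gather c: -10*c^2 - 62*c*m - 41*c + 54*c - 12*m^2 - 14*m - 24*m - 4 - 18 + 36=-10*c^2 + c*(13 - 62*m) - 12*m^2 - 38*m + 14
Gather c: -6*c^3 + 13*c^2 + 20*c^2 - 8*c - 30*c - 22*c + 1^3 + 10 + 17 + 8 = -6*c^3 + 33*c^2 - 60*c + 36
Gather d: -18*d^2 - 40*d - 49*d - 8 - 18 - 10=-18*d^2 - 89*d - 36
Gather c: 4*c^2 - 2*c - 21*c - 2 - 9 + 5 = 4*c^2 - 23*c - 6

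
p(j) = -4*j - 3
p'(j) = -4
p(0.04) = -3.16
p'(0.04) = -4.00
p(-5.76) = 20.04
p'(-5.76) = -4.00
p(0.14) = -3.56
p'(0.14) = -4.00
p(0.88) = -6.52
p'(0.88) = -4.00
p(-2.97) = 8.88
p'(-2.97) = -4.00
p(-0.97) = 0.88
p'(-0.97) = -4.00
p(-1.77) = 4.08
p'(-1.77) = -4.00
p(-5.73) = 19.92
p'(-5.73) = -4.00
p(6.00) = -27.00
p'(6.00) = -4.00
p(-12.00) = 45.00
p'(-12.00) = -4.00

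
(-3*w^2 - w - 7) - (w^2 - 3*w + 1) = -4*w^2 + 2*w - 8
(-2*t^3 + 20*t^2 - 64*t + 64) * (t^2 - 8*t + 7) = -2*t^5 + 36*t^4 - 238*t^3 + 716*t^2 - 960*t + 448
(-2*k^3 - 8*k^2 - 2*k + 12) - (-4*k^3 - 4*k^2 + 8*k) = 2*k^3 - 4*k^2 - 10*k + 12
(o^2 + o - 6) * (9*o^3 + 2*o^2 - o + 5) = 9*o^5 + 11*o^4 - 53*o^3 - 8*o^2 + 11*o - 30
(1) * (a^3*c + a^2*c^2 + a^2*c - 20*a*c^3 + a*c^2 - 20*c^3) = a^3*c + a^2*c^2 + a^2*c - 20*a*c^3 + a*c^2 - 20*c^3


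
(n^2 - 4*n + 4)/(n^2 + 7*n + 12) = (n^2 - 4*n + 4)/(n^2 + 7*n + 12)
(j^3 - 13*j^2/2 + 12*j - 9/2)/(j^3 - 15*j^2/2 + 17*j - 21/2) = (2*j^2 - 7*j + 3)/(2*j^2 - 9*j + 7)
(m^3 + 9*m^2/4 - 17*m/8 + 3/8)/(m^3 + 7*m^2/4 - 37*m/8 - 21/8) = (8*m^2 - 6*m + 1)/(8*m^2 - 10*m - 7)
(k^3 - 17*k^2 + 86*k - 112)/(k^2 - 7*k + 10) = (k^2 - 15*k + 56)/(k - 5)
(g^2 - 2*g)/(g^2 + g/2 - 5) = 2*g/(2*g + 5)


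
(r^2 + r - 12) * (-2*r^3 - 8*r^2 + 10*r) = -2*r^5 - 10*r^4 + 26*r^3 + 106*r^2 - 120*r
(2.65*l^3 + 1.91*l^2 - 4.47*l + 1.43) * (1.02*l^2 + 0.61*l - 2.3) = 2.703*l^5 + 3.5647*l^4 - 9.4893*l^3 - 5.6611*l^2 + 11.1533*l - 3.289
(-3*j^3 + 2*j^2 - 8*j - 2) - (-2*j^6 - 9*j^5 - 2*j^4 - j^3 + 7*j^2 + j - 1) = 2*j^6 + 9*j^5 + 2*j^4 - 2*j^3 - 5*j^2 - 9*j - 1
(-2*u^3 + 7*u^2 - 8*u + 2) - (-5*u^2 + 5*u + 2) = -2*u^3 + 12*u^2 - 13*u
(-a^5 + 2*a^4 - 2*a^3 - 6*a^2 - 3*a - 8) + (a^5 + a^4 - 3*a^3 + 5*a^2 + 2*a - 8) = 3*a^4 - 5*a^3 - a^2 - a - 16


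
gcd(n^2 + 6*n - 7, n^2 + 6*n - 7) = n^2 + 6*n - 7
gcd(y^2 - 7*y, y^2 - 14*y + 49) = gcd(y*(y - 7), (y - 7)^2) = y - 7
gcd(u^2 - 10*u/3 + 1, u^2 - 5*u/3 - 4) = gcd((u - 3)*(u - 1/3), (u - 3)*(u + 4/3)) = u - 3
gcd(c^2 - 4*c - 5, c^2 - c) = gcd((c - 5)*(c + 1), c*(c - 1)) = 1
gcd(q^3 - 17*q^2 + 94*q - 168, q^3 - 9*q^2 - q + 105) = q - 7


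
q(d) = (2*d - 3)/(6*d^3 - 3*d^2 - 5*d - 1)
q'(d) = (2*d - 3)*(-18*d^2 + 6*d + 5)/(6*d^3 - 3*d^2 - 5*d - 1)^2 + 2/(6*d^3 - 3*d^2 - 5*d - 1)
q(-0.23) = 42.35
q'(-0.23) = -1407.29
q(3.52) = 0.02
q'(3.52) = -0.01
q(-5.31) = 0.01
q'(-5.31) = 0.01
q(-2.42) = 0.09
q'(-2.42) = 0.09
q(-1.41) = 0.35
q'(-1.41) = 0.70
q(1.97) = 0.04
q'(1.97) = -0.01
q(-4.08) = 0.03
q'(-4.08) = 0.01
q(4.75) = 0.01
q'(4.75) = -0.00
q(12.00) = 0.00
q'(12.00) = 0.00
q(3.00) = 0.03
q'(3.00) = -0.01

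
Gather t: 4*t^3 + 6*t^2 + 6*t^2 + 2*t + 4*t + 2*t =4*t^3 + 12*t^2 + 8*t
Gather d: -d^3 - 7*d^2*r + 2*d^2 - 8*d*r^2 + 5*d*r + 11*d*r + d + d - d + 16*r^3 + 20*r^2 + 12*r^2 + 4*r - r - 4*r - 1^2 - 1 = -d^3 + d^2*(2 - 7*r) + d*(-8*r^2 + 16*r + 1) + 16*r^3 + 32*r^2 - r - 2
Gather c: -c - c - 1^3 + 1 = -2*c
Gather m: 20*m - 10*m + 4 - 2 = 10*m + 2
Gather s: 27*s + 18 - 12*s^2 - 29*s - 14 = -12*s^2 - 2*s + 4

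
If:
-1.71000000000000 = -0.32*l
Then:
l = 5.34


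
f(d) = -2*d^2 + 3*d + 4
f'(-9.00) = 39.00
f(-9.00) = -185.00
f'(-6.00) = 27.00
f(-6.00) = -86.00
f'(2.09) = -5.36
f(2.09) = 1.53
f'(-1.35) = 8.40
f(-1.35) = -3.70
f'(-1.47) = 8.88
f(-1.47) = -4.73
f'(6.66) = -23.64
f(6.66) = -64.73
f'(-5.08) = 23.32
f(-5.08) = -62.85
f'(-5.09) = 23.36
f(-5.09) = -63.09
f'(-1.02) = 7.08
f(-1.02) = -1.14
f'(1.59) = -3.36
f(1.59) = 3.71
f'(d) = 3 - 4*d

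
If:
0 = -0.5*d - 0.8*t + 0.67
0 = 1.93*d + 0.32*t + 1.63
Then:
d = -1.10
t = 1.52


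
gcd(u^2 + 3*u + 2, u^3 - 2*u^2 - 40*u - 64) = u + 2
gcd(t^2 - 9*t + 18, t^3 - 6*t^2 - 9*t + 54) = t^2 - 9*t + 18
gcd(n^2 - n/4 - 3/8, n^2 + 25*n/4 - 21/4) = n - 3/4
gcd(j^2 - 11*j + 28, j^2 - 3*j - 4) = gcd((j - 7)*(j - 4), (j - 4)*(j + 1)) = j - 4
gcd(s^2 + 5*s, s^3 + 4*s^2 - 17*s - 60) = s + 5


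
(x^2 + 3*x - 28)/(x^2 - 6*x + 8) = (x + 7)/(x - 2)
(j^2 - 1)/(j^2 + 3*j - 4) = (j + 1)/(j + 4)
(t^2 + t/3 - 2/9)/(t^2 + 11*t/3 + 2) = (t - 1/3)/(t + 3)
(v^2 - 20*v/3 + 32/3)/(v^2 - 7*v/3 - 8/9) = 3*(v - 4)/(3*v + 1)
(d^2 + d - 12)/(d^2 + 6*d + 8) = (d - 3)/(d + 2)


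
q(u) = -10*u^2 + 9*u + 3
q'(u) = 9 - 20*u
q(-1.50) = -33.00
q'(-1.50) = 39.00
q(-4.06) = -198.38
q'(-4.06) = 90.20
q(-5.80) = -385.60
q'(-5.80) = 125.00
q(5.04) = -205.66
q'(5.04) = -91.80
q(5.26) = -226.34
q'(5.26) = -96.20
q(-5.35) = -331.38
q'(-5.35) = 116.00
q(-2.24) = -67.34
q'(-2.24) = 53.80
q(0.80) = 3.80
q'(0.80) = -7.00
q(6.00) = -303.00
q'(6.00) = -111.00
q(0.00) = 3.00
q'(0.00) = 9.00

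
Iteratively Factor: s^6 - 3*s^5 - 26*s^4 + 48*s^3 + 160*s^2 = (s)*(s^5 - 3*s^4 - 26*s^3 + 48*s^2 + 160*s) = s*(s + 2)*(s^4 - 5*s^3 - 16*s^2 + 80*s) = s*(s - 5)*(s + 2)*(s^3 - 16*s) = s*(s - 5)*(s - 4)*(s + 2)*(s^2 + 4*s) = s*(s - 5)*(s - 4)*(s + 2)*(s + 4)*(s)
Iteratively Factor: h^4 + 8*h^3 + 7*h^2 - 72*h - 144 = (h + 4)*(h^3 + 4*h^2 - 9*h - 36) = (h + 4)^2*(h^2 - 9) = (h - 3)*(h + 4)^2*(h + 3)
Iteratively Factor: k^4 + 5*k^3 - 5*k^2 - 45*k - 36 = (k + 3)*(k^3 + 2*k^2 - 11*k - 12) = (k + 1)*(k + 3)*(k^2 + k - 12) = (k + 1)*(k + 3)*(k + 4)*(k - 3)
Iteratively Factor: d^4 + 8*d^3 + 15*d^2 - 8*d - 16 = (d + 4)*(d^3 + 4*d^2 - d - 4) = (d + 4)^2*(d^2 - 1) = (d - 1)*(d + 4)^2*(d + 1)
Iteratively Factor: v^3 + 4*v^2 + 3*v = (v)*(v^2 + 4*v + 3) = v*(v + 1)*(v + 3)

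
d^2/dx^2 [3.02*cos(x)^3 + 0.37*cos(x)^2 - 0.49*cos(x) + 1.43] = -1.775*cos(x) - 0.74*cos(2*x) - 6.795*cos(3*x)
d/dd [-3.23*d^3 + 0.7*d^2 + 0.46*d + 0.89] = -9.69*d^2 + 1.4*d + 0.46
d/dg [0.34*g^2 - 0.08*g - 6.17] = 0.68*g - 0.08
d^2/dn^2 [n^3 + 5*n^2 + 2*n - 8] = 6*n + 10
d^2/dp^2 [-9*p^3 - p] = -54*p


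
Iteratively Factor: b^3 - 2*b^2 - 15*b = (b - 5)*(b^2 + 3*b) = b*(b - 5)*(b + 3)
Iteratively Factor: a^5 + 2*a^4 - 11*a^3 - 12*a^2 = (a)*(a^4 + 2*a^3 - 11*a^2 - 12*a) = a*(a + 4)*(a^3 - 2*a^2 - 3*a) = a*(a + 1)*(a + 4)*(a^2 - 3*a) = a*(a - 3)*(a + 1)*(a + 4)*(a)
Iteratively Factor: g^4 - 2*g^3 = (g)*(g^3 - 2*g^2) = g^2*(g^2 - 2*g) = g^3*(g - 2)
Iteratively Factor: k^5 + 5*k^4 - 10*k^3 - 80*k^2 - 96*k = (k + 2)*(k^4 + 3*k^3 - 16*k^2 - 48*k) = (k + 2)*(k + 3)*(k^3 - 16*k) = k*(k + 2)*(k + 3)*(k^2 - 16) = k*(k + 2)*(k + 3)*(k + 4)*(k - 4)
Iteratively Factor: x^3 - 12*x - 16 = (x + 2)*(x^2 - 2*x - 8) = (x - 4)*(x + 2)*(x + 2)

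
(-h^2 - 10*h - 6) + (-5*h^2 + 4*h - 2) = -6*h^2 - 6*h - 8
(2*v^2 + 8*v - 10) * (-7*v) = -14*v^3 - 56*v^2 + 70*v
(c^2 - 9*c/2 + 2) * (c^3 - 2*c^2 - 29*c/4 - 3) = c^5 - 13*c^4/2 + 15*c^3/4 + 205*c^2/8 - c - 6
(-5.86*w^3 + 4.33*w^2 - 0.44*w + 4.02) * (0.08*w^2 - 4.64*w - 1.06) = -0.4688*w^5 + 27.5368*w^4 - 13.9148*w^3 - 2.2266*w^2 - 18.1864*w - 4.2612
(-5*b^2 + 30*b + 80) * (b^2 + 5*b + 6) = -5*b^4 + 5*b^3 + 200*b^2 + 580*b + 480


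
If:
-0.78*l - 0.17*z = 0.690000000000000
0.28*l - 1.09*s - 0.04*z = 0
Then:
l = -0.217948717948718*z - 0.884615384615385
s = -0.0926840743354505*z - 0.227240649258998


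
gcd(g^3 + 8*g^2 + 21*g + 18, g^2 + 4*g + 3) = g + 3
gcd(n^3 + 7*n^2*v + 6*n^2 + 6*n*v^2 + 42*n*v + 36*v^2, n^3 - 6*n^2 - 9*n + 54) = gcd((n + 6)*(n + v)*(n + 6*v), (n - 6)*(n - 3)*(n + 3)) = 1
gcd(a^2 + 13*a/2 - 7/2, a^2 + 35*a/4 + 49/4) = a + 7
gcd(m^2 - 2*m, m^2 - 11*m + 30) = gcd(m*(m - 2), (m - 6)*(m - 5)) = 1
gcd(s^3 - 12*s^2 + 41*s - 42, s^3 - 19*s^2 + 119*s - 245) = s - 7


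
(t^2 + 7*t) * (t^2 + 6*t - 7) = t^4 + 13*t^3 + 35*t^2 - 49*t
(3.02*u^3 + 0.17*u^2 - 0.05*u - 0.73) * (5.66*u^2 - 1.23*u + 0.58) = 17.0932*u^5 - 2.7524*u^4 + 1.2595*u^3 - 3.9717*u^2 + 0.8689*u - 0.4234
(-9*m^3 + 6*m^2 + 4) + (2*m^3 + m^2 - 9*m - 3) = -7*m^3 + 7*m^2 - 9*m + 1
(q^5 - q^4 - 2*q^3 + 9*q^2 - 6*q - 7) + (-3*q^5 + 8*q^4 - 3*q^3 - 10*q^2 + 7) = -2*q^5 + 7*q^4 - 5*q^3 - q^2 - 6*q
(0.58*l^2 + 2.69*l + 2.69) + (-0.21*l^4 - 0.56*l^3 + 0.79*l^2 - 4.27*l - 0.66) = -0.21*l^4 - 0.56*l^3 + 1.37*l^2 - 1.58*l + 2.03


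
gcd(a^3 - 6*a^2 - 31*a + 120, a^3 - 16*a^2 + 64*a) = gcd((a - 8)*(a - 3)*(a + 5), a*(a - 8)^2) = a - 8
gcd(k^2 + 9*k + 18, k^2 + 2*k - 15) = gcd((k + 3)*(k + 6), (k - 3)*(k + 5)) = 1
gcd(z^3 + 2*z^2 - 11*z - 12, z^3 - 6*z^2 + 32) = 1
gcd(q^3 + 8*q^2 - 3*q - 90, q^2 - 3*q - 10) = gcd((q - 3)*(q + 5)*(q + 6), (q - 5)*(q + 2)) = 1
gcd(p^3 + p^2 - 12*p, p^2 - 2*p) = p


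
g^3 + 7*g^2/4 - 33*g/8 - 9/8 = (g - 3/2)*(g + 1/4)*(g + 3)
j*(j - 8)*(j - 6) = j^3 - 14*j^2 + 48*j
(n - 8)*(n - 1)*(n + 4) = n^3 - 5*n^2 - 28*n + 32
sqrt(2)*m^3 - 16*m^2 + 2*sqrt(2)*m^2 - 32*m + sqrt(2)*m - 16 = (m + 1)*(m - 8*sqrt(2))*(sqrt(2)*m + sqrt(2))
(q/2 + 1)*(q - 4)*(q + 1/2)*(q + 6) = q^4/2 + 9*q^3/4 - 9*q^2 - 29*q - 12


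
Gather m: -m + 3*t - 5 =-m + 3*t - 5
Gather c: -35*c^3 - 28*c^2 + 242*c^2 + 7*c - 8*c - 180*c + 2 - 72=-35*c^3 + 214*c^2 - 181*c - 70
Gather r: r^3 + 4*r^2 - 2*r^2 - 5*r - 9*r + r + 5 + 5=r^3 + 2*r^2 - 13*r + 10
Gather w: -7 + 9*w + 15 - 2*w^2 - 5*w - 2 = -2*w^2 + 4*w + 6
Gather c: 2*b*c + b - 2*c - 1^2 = b + c*(2*b - 2) - 1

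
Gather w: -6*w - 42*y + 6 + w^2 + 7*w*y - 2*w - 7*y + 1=w^2 + w*(7*y - 8) - 49*y + 7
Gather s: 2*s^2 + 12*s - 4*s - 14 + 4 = 2*s^2 + 8*s - 10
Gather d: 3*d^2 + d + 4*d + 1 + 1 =3*d^2 + 5*d + 2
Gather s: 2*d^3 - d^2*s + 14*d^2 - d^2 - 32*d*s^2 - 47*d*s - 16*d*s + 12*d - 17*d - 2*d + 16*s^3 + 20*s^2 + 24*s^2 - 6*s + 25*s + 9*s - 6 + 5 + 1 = 2*d^3 + 13*d^2 - 7*d + 16*s^3 + s^2*(44 - 32*d) + s*(-d^2 - 63*d + 28)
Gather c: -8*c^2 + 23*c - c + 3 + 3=-8*c^2 + 22*c + 6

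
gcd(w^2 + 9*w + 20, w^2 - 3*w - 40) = w + 5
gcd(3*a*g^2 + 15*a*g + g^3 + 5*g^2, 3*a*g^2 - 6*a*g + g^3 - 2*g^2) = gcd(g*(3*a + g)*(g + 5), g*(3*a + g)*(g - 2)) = 3*a*g + g^2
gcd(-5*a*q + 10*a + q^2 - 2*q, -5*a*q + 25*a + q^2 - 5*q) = -5*a + q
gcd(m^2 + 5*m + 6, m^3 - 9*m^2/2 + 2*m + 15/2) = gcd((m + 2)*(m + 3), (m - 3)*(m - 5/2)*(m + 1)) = 1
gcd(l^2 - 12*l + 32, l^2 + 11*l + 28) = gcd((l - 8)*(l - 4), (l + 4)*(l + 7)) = 1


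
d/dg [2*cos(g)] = -2*sin(g)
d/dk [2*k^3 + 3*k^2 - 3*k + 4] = 6*k^2 + 6*k - 3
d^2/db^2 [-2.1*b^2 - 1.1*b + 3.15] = -4.20000000000000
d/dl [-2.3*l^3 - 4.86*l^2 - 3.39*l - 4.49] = -6.9*l^2 - 9.72*l - 3.39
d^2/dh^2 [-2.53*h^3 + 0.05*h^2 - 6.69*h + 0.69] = 0.1 - 15.18*h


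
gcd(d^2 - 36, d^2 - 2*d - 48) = d + 6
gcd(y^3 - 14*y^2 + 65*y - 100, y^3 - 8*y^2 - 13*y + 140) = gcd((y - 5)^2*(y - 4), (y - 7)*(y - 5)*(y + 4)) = y - 5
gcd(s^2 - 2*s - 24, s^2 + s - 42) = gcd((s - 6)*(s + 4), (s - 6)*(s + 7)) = s - 6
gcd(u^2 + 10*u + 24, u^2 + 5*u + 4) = u + 4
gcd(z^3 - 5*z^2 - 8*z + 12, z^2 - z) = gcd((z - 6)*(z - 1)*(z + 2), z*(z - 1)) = z - 1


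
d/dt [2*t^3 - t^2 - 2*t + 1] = 6*t^2 - 2*t - 2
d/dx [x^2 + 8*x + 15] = 2*x + 8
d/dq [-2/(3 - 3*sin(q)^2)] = -4*sin(q)/(3*cos(q)^3)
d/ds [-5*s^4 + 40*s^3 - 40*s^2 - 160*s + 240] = -20*s^3 + 120*s^2 - 80*s - 160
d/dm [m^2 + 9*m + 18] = 2*m + 9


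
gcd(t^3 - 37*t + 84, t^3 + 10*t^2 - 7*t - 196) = t^2 + 3*t - 28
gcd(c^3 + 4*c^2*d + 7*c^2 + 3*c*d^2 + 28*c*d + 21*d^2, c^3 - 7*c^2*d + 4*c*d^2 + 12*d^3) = c + d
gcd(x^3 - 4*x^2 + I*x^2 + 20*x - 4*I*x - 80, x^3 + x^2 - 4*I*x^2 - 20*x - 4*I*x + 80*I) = x^2 + x*(-4 - 4*I) + 16*I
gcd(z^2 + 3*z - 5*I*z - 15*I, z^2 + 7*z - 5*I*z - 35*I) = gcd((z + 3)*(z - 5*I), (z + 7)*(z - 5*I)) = z - 5*I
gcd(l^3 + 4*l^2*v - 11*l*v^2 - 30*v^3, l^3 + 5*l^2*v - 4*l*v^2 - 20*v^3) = l^2 + 7*l*v + 10*v^2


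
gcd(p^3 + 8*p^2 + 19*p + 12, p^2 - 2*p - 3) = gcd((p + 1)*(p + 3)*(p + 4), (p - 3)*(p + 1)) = p + 1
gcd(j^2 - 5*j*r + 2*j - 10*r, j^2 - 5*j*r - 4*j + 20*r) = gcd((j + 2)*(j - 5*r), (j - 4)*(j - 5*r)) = -j + 5*r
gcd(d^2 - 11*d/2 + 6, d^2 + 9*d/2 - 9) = d - 3/2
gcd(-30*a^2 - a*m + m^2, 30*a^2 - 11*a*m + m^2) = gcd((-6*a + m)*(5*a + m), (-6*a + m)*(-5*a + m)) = 6*a - m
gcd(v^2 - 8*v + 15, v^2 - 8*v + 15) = v^2 - 8*v + 15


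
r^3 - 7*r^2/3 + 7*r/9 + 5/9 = (r - 5/3)*(r - 1)*(r + 1/3)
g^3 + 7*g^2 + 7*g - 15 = (g - 1)*(g + 3)*(g + 5)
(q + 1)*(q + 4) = q^2 + 5*q + 4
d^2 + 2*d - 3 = (d - 1)*(d + 3)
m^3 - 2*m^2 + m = m*(m - 1)^2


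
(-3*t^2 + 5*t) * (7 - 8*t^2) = 24*t^4 - 40*t^3 - 21*t^2 + 35*t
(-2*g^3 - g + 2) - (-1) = -2*g^3 - g + 3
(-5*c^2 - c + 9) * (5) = -25*c^2 - 5*c + 45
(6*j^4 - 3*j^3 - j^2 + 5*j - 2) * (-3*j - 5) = -18*j^5 - 21*j^4 + 18*j^3 - 10*j^2 - 19*j + 10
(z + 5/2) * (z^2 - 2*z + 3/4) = z^3 + z^2/2 - 17*z/4 + 15/8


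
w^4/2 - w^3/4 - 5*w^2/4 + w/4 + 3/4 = (w/2 + 1/2)*(w - 3/2)*(w - 1)*(w + 1)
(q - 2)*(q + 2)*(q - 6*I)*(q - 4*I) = q^4 - 10*I*q^3 - 28*q^2 + 40*I*q + 96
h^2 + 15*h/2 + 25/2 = (h + 5/2)*(h + 5)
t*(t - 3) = t^2 - 3*t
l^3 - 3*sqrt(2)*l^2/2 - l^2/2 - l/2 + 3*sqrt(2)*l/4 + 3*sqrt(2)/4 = (l - 1)*(l + 1/2)*(l - 3*sqrt(2)/2)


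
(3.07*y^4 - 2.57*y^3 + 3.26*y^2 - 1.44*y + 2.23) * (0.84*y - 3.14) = 2.5788*y^5 - 11.7986*y^4 + 10.8082*y^3 - 11.446*y^2 + 6.3948*y - 7.0022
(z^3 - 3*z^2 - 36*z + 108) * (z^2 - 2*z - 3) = z^5 - 5*z^4 - 33*z^3 + 189*z^2 - 108*z - 324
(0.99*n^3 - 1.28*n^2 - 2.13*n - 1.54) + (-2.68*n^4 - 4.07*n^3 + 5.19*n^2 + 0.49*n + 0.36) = -2.68*n^4 - 3.08*n^3 + 3.91*n^2 - 1.64*n - 1.18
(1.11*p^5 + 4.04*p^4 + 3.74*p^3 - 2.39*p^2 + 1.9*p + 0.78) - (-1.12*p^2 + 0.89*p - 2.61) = 1.11*p^5 + 4.04*p^4 + 3.74*p^3 - 1.27*p^2 + 1.01*p + 3.39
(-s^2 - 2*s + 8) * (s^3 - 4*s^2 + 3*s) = -s^5 + 2*s^4 + 13*s^3 - 38*s^2 + 24*s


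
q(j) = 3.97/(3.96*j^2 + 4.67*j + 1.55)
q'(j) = 3.97*(-7.92*j - 4.67)/(3.96*j^2 + 4.67*j + 1.55)^2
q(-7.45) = 0.02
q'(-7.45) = 0.01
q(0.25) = 1.34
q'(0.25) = -3.00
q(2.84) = 0.08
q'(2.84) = -0.05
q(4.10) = 0.05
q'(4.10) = -0.02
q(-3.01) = 0.17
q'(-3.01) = 0.14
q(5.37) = 0.03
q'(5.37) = -0.01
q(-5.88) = 0.04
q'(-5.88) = 0.01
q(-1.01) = 4.55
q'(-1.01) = 17.35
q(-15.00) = 0.00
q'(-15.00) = 0.00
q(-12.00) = 0.01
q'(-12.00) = 0.00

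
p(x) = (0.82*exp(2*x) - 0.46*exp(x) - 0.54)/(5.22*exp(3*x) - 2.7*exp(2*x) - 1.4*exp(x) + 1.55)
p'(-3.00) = -0.03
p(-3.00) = -0.38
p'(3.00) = -0.00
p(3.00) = 0.01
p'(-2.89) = -0.04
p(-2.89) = -0.38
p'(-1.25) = -0.26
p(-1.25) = -0.58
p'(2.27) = -0.02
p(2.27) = 0.02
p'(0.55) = 0.01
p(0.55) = 0.06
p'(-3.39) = -0.02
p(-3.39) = -0.37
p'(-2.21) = -0.08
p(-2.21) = -0.42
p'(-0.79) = -0.08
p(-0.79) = -0.69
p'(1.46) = -0.03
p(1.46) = 0.04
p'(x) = (1.64*exp(2*x) - 0.46*exp(x))/(5.22*exp(3*x) - 2.7*exp(2*x) - 1.4*exp(x) + 1.55) + (0.82*exp(2*x) - 0.46*exp(x) - 0.54)*(-15.66*exp(3*x) + 5.4*exp(2*x) + 1.4*exp(x))/(5.22*exp(3*x) - 2.7*exp(2*x) - 1.4*exp(x) + 1.55)^2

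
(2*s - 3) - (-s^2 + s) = s^2 + s - 3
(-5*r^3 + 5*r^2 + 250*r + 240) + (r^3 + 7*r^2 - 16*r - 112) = -4*r^3 + 12*r^2 + 234*r + 128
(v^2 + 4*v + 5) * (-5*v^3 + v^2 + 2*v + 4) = -5*v^5 - 19*v^4 - 19*v^3 + 17*v^2 + 26*v + 20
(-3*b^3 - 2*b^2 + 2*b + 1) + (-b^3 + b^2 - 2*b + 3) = -4*b^3 - b^2 + 4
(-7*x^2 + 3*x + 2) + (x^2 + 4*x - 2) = -6*x^2 + 7*x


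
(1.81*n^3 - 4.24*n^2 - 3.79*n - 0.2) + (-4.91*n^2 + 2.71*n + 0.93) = 1.81*n^3 - 9.15*n^2 - 1.08*n + 0.73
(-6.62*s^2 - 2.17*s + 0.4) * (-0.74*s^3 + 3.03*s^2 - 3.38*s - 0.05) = 4.8988*s^5 - 18.4528*s^4 + 15.5045*s^3 + 8.8776*s^2 - 1.2435*s - 0.02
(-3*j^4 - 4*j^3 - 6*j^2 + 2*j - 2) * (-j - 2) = 3*j^5 + 10*j^4 + 14*j^3 + 10*j^2 - 2*j + 4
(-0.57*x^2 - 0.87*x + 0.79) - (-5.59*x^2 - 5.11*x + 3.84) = 5.02*x^2 + 4.24*x - 3.05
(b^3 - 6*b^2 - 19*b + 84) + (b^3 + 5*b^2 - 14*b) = 2*b^3 - b^2 - 33*b + 84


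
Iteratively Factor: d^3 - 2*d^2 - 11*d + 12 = (d - 1)*(d^2 - d - 12) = (d - 1)*(d + 3)*(d - 4)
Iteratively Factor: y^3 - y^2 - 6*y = (y + 2)*(y^2 - 3*y) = y*(y + 2)*(y - 3)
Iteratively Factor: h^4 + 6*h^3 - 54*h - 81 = (h + 3)*(h^3 + 3*h^2 - 9*h - 27) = (h - 3)*(h + 3)*(h^2 + 6*h + 9) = (h - 3)*(h + 3)^2*(h + 3)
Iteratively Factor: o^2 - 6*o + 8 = (o - 2)*(o - 4)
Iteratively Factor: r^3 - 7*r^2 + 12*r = (r - 4)*(r^2 - 3*r) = r*(r - 4)*(r - 3)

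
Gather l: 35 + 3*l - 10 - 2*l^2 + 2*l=-2*l^2 + 5*l + 25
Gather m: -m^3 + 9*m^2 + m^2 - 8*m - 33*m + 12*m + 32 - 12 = -m^3 + 10*m^2 - 29*m + 20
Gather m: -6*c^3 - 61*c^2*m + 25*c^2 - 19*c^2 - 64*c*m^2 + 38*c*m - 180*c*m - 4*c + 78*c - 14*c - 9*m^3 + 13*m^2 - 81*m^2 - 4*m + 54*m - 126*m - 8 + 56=-6*c^3 + 6*c^2 + 60*c - 9*m^3 + m^2*(-64*c - 68) + m*(-61*c^2 - 142*c - 76) + 48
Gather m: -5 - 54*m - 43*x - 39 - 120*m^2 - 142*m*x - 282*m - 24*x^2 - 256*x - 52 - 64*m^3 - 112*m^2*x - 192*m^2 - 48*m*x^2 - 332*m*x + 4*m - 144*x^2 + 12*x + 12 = -64*m^3 + m^2*(-112*x - 312) + m*(-48*x^2 - 474*x - 332) - 168*x^2 - 287*x - 84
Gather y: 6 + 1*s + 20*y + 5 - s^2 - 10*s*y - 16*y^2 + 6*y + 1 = -s^2 + s - 16*y^2 + y*(26 - 10*s) + 12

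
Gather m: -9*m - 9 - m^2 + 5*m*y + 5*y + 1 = -m^2 + m*(5*y - 9) + 5*y - 8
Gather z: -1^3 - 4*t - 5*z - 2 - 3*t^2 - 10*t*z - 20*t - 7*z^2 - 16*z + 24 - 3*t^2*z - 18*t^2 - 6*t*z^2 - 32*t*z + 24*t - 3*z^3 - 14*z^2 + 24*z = -21*t^2 - 3*z^3 + z^2*(-6*t - 21) + z*(-3*t^2 - 42*t + 3) + 21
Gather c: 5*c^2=5*c^2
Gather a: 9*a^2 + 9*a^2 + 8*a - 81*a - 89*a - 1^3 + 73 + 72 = 18*a^2 - 162*a + 144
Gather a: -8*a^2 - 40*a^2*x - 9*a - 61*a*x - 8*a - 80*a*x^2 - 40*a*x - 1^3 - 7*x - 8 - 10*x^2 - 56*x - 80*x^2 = a^2*(-40*x - 8) + a*(-80*x^2 - 101*x - 17) - 90*x^2 - 63*x - 9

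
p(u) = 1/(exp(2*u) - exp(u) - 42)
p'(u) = (-2*exp(2*u) + exp(u))/(exp(2*u) - exp(u) - 42)^2 = (1 - 2*exp(u))*exp(u)/(-exp(2*u) + exp(u) + 42)^2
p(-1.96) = -0.02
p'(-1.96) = 0.00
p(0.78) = -0.03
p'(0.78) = -0.00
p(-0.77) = -0.02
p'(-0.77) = 0.00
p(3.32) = 0.00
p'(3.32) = -0.00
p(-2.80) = -0.02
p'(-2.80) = 0.00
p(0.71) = -0.03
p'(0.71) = -0.00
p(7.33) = 0.00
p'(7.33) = -0.00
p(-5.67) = -0.02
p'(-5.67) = 0.00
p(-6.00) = -0.02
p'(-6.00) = 0.00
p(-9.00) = -0.02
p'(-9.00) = 0.00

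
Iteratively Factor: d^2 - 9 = (d + 3)*(d - 3)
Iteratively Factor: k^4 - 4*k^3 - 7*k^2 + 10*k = (k)*(k^3 - 4*k^2 - 7*k + 10) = k*(k + 2)*(k^2 - 6*k + 5) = k*(k - 5)*(k + 2)*(k - 1)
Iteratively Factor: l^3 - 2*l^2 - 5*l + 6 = (l - 3)*(l^2 + l - 2) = (l - 3)*(l - 1)*(l + 2)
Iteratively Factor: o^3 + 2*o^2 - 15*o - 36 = (o + 3)*(o^2 - o - 12) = (o + 3)^2*(o - 4)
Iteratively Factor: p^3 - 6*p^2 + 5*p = (p - 1)*(p^2 - 5*p) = (p - 5)*(p - 1)*(p)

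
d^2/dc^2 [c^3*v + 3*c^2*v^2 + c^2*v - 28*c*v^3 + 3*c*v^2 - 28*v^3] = 2*v*(3*c + 3*v + 1)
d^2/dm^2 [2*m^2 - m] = 4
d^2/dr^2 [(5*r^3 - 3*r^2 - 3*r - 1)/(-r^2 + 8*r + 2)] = 6*(-101*r^3 - 73*r^2 - 22*r + 10)/(r^6 - 24*r^5 + 186*r^4 - 416*r^3 - 372*r^2 - 96*r - 8)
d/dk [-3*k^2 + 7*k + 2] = 7 - 6*k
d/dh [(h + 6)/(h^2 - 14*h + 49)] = (-h - 19)/(h^3 - 21*h^2 + 147*h - 343)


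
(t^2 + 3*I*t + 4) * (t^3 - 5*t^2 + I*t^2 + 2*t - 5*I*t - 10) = t^5 - 5*t^4 + 4*I*t^4 + 3*t^3 - 20*I*t^3 - 15*t^2 + 10*I*t^2 + 8*t - 50*I*t - 40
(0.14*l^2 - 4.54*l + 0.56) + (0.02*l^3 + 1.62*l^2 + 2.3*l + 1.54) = 0.02*l^3 + 1.76*l^2 - 2.24*l + 2.1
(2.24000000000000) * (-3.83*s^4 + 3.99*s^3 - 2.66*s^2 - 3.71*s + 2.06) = -8.5792*s^4 + 8.9376*s^3 - 5.9584*s^2 - 8.3104*s + 4.6144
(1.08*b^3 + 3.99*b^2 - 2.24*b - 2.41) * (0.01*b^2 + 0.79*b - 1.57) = 0.0108*b^5 + 0.8931*b^4 + 1.4341*b^3 - 8.058*b^2 + 1.6129*b + 3.7837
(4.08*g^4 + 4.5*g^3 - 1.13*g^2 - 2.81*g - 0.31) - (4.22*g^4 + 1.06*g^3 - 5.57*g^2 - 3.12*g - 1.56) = -0.14*g^4 + 3.44*g^3 + 4.44*g^2 + 0.31*g + 1.25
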